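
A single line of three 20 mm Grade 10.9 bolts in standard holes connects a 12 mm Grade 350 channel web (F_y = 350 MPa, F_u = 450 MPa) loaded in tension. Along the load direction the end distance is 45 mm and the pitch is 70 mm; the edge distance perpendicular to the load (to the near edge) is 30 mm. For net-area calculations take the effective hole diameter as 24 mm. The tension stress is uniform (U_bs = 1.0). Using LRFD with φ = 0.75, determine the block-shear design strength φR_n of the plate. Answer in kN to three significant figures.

Shear plane L_v = 45 + 2·70 = 185 mm; A_gv = 185 × 12 = 2220 mm².
A_nv = (185 − 2.5·24) × 12 = 1500 mm².
A_nt = (30 − 0.5·24) × 12 = 216 mm².
0.6 F_u A_nv = 405 kN; 0.6 F_y A_gv = 466.2 kN → shear rupture governs the shear term.
R_n = 405 + 1.0 × 450 × 216 / 1000 = 502.2 kN.
Design strength φR_n = 0.75 × 502.2 = 377 kN.

377 kN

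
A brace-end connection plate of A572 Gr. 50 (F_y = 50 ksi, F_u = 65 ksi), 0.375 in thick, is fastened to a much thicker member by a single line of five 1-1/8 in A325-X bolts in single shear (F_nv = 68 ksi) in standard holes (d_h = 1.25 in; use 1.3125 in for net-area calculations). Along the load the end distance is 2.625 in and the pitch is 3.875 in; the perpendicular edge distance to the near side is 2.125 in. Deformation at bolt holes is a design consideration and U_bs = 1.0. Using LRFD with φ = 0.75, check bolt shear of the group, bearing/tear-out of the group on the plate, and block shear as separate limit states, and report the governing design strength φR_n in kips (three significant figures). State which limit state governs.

Bolt shear: A_b = π·1.125²/4 = 0.994 in²; R_n = 68 × 0.994 × 5 × 1 = 338 kips → 0.75 × 338 = 253 kips.
Bearing: edge l_c = 2, r_n = 58.5 kips; interior l_c = 2.625, r_n = 65.81 kips; R_n = 58.5 + 4·65.81 = 321.8 kips → 241 kips.
Block shear: A_gv = 6.797, A_nv = 4.582, A_nt = 0.5508 in²; R_n = min(0.6F_uA_nv, 0.6F_yA_gv) + U_bs·F_u·A_nt = 214.5 kips → 161 kips.
Block shear governs: 161 kips.

161 kips (block shear governs)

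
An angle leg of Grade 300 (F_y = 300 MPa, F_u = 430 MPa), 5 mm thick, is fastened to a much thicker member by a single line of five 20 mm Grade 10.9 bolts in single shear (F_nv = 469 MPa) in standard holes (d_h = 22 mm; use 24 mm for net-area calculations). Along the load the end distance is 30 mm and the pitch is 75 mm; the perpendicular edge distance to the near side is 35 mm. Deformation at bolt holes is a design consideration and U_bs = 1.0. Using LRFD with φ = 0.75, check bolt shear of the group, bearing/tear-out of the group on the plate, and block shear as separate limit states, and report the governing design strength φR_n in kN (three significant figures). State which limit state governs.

252 kN (block shear governs)

Bolt shear: A_b = π·20²/4 = 314.2 mm²; R_n = 469 × 314.2 × 5 × 1 / 1000 = 736.7 kN → 0.75 × 736.7 = 553 kN.
Bearing: edge l_c = 19, r_n = 49.02 kN; interior l_c = 53, r_n = 103.2 kN; R_n = 49.02 + 4·103.2 = 461.8 kN → 346 kN.
Block shear: A_gv = 1650, A_nv = 1110, A_nt = 115 mm²; R_n = min(0.6F_uA_nv, 0.6F_yA_gv) + U_bs·F_u·A_nt = 335.8 kN → 252 kN.
Block shear governs: 252 kN.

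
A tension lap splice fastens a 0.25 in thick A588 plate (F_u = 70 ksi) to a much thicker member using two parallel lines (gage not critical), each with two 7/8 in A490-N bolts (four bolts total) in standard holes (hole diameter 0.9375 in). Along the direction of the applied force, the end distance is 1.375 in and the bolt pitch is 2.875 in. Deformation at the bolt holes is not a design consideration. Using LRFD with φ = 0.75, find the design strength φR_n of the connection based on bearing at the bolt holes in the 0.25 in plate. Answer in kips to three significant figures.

105 kips

Per bolt r_n = 1.5 l_c t F_u ≤ 3.0 d t F_u; upper limit = 3.0 × 0.875 × 0.25 × 70 = 45.94 kips.
Edge bolt: l_c = 1.375 − 0.9375/2 = 0.9062 in → 1.5 × 0.9062 × 0.25 × 70 = 23.79 → r_n = 23.79 kips.
Interior bolts: l_c = 2.875 − 0.9375 = 1.938 in → 1.5 × 1.938 × 0.25 × 70 = 50.86 → r_n = 45.94 kips.
R_n = 2 × 23.79 + 2 × 45.94 = 139.5 kips.
Design strength φR_n = 0.75 × 139.5 = 105 kips.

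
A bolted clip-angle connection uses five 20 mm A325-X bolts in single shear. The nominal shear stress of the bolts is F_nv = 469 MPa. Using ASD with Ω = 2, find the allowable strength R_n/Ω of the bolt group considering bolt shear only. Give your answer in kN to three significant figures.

368 kN

A_b = π × 20² / 4 = 314.2 mm².
R_n = F_nv · A_b · n · n_s = 469 × 314.2 × 5 × 1 / 1000 = 736.7 kN.
Allowable strength R_n/Ω = 736.7 / 2 = 368 kN.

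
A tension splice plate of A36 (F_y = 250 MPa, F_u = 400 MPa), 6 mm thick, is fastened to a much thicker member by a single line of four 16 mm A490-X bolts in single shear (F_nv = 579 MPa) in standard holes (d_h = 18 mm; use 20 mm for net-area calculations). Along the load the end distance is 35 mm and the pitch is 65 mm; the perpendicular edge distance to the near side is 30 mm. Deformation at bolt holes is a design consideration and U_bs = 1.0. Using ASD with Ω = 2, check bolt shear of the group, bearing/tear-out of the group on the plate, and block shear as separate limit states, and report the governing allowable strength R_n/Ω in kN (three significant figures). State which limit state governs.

Bolt shear: A_b = π·16²/4 = 201.1 mm²; R_n = 579 × 201.1 × 4 × 1 / 1000 = 465.7 kN → 465.7 / 2 = 233 kN.
Bearing: edge l_c = 26, r_n = 74.88 kN; interior l_c = 47, r_n = 92.16 kN; R_n = 74.88 + 3·92.16 = 351.4 kN → 176 kN.
Block shear: A_gv = 1380, A_nv = 960, A_nt = 120 mm²; R_n = min(0.6F_uA_nv, 0.6F_yA_gv) + U_bs·F_u·A_nt = 255 kN → 128 kN.
Block shear governs: 128 kN.

128 kN (block shear governs)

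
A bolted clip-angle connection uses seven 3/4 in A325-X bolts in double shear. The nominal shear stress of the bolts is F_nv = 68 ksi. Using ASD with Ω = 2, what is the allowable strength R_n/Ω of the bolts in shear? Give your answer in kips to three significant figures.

210 kips

A_b = π × 0.75² / 4 = 0.4418 in².
R_n = F_nv · A_b · n · n_s = 68 × 0.4418 × 7 × 2 = 420.6 kips.
Allowable strength R_n/Ω = 420.6 / 2 = 210 kips.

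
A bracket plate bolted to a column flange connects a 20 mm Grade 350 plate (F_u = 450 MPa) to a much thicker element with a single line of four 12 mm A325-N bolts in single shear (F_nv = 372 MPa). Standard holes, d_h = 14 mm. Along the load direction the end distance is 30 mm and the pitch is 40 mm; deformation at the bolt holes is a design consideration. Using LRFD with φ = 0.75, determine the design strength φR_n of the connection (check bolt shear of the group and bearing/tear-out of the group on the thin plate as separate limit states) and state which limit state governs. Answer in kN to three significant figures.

Bolt shear: A_b = π·12²/4 = 113.1 mm²; R_n = 372 × 113.1 × 4 × 1 / 1000 = 168.3 kN → 0.75 × 168.3 = 126 kN.
Bearing (1.2 l_c t F_u ≤ 2.4 d t F_u): upper limit = 2.4·12·20·450 / 1000 = 259.2 kN.
  Edge l_c = 30 − 14/2 = 23 → r_n = 248.4 kN; interior l_c = 40 − 14 = 26 → r_n = 259.2 kN.
  R_n,bearing = 1·248.4 + 3·259.2 = 1026 kN → 0.75 × 1026 = 770 kN.
Bolt shear governs: 126 kN.

126 kN (bolt shear governs)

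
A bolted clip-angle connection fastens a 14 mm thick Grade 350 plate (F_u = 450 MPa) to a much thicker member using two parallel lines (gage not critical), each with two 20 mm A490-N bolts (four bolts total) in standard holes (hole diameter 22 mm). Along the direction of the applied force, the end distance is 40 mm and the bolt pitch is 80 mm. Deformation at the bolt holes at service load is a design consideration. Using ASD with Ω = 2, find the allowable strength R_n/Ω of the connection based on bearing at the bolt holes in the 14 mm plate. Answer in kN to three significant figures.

Per bolt r_n = 1.2 l_c t F_u ≤ 2.4 d t F_u; upper limit = 2.4 × 20 × 14 × 450 / 1000 = 302.4 kN.
Edge bolt: l_c = 40 − 22/2 = 29 mm → 1.2 × 29 × 14 × 450 / 1000 = 219.2 → r_n = 219.2 kN.
Interior bolts: l_c = 80 − 22 = 58 mm → 1.2 × 58 × 14 × 450 / 1000 = 438.5 → r_n = 302.4 kN.
R_n = 2 × 219.2 + 2 × 302.4 = 1043 kN.
Allowable strength R_n/Ω = 1043 / 2 = 522 kN.

522 kN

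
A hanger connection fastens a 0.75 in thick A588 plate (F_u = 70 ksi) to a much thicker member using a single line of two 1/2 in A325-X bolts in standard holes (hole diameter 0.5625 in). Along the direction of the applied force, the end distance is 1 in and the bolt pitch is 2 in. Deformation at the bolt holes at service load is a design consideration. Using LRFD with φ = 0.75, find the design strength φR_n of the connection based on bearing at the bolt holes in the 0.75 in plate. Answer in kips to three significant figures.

81.2 kips

Per bolt r_n = 1.2 l_c t F_u ≤ 2.4 d t F_u; upper limit = 2.4 × 0.5 × 0.75 × 70 = 63 kips.
Edge bolt: l_c = 1 − 0.5625/2 = 0.7188 in → 1.2 × 0.7188 × 0.75 × 70 = 45.28 → r_n = 45.28 kips.
Interior bolts: l_c = 2 − 0.5625 = 1.438 in → 1.2 × 1.438 × 0.75 × 70 = 90.56 → r_n = 63 kips.
R_n = 1 × 45.28 + 1 × 63 = 108.3 kips.
Design strength φR_n = 0.75 × 108.3 = 81.2 kips.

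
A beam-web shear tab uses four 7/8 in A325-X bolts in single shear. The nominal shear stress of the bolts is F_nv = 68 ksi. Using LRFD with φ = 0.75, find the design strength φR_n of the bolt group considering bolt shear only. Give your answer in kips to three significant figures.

A_b = π × 0.875² / 4 = 0.6013 in².
R_n = F_nv · A_b · n · n_s = 68 × 0.6013 × 4 × 1 = 163.6 kips.
Design strength φR_n = 0.75 × 163.6 = 123 kips.

123 kips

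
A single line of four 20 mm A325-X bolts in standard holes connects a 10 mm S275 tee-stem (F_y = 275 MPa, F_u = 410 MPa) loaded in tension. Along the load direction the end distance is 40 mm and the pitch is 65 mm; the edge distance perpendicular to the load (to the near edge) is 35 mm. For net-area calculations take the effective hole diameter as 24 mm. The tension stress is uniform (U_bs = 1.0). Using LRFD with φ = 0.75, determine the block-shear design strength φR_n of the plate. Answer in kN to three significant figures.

349 kN

Shear plane L_v = 40 + 3·65 = 235 mm; A_gv = 235 × 10 = 2350 mm².
A_nv = (235 − 3.5·24) × 10 = 1510 mm².
A_nt = (35 − 0.5·24) × 10 = 230 mm².
0.6 F_u A_nv = 371.5 kN; 0.6 F_y A_gv = 387.8 kN → shear rupture governs the shear term.
R_n = 371.5 + 1.0 × 410 × 230 / 1000 = 465.8 kN.
Design strength φR_n = 0.75 × 465.8 = 349 kN.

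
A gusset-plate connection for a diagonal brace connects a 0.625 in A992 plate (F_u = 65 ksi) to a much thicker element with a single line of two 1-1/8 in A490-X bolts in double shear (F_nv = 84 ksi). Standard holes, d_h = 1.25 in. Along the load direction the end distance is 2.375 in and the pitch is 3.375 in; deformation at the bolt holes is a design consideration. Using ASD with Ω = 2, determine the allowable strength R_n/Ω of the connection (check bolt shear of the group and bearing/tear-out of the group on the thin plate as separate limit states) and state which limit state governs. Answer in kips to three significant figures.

94.5 kips (bearing governs)

Bolt shear: A_b = π·1.125²/4 = 0.994 in²; R_n = 84 × 0.994 × 2 × 2 = 334 kips → 334 / 2 = 167 kips.
Bearing (1.2 l_c t F_u ≤ 2.4 d t F_u): upper limit = 2.4·1.125·0.625·65 = 109.7 kips.
  Edge l_c = 2.375 − 1.25/2 = 1.75 → r_n = 85.31 kips; interior l_c = 3.375 − 1.25 = 2.125 → r_n = 103.6 kips.
  R_n,bearing = 1·85.31 + 1·103.6 = 188.9 kips → 188.9 / 2 = 94.5 kips.
Bearing governs: 94.5 kips.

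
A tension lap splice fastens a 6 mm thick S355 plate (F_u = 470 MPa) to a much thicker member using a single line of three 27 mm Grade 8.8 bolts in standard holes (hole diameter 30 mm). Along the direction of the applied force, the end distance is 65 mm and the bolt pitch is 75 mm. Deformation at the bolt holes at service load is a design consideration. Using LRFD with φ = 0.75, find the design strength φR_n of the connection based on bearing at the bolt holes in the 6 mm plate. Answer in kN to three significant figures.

Per bolt r_n = 1.2 l_c t F_u ≤ 2.4 d t F_u; upper limit = 2.4 × 27 × 6 × 470 / 1000 = 182.7 kN.
Edge bolt: l_c = 65 − 30/2 = 50 mm → 1.2 × 50 × 6 × 470 / 1000 = 169.2 → r_n = 169.2 kN.
Interior bolts: l_c = 75 − 30 = 45 mm → 1.2 × 45 × 6 × 470 / 1000 = 152.3 → r_n = 152.3 kN.
R_n = 1 × 169.2 + 2 × 152.3 = 473.8 kN.
Design strength φR_n = 0.75 × 473.8 = 355 kN.

355 kN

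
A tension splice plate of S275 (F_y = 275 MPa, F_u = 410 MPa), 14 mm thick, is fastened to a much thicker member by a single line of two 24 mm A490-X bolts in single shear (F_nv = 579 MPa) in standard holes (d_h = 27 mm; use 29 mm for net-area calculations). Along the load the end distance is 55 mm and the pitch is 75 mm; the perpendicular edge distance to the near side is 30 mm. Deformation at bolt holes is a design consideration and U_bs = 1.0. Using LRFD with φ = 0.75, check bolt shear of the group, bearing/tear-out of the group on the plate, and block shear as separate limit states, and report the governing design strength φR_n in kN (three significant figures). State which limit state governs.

Bolt shear: A_b = π·24²/4 = 452.4 mm²; R_n = 579 × 452.4 × 2 × 1 / 1000 = 523.9 kN → 0.75 × 523.9 = 393 kN.
Bearing: edge l_c = 41.5, r_n = 285.9 kN; interior l_c = 48, r_n = 330.6 kN; R_n = 285.9 + 1·330.6 = 616.5 kN → 462 kN.
Block shear: A_gv = 1820, A_nv = 1211, A_nt = 217 mm²; R_n = min(0.6F_uA_nv, 0.6F_yA_gv) + U_bs·F_u·A_nt = 386.9 kN → 290 kN.
Block shear governs: 290 kN.

290 kN (block shear governs)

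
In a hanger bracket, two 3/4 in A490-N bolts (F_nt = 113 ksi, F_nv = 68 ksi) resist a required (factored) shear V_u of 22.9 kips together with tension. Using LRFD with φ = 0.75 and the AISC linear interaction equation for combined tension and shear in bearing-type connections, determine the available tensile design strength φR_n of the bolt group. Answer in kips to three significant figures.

59.3 kips

A_b = π·0.75²/4 = 0.4418 in²; f_rv = 22.9 / (2 × 0.4418) = 25.92 ksi.
F'_nt = 1.3 F_nt − (F_nt / φF_nv) f_rv = 1.3·113 − (113/(0.75·68))·25.92 = 89.47 ksi, capped at F_nt → F'_nt = 89.47 ksi.
R_n = F'_nt · A_b · n = 89.47 × 0.4418 × 2 = 79.06 kips.
Design strength φR_n = 0.75 × 79.06 = 59.3 kips.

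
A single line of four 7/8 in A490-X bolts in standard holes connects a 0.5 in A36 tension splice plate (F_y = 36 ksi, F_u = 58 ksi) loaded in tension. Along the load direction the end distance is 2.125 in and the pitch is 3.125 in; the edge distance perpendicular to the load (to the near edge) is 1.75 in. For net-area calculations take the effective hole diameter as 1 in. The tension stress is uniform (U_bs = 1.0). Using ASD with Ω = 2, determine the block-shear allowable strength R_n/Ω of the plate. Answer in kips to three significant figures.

80.2 kips

Shear plane L_v = 2.125 + 3·3.125 = 11.5 in; A_gv = 11.5 × 0.5 = 5.75 in².
A_nv = (11.5 − 3.5·1) × 0.5 = 4 in².
A_nt = (1.75 − 0.5·1) × 0.5 = 0.625 in².
0.6 F_u A_nv = 139.2 kips; 0.6 F_y A_gv = 124.2 kips → shear yielding governs the shear term.
R_n = 124.2 + 1.0 × 58 × 0.625 = 160.4 kips.
Allowable strength R_n/Ω = 160.4 / 2 = 80.2 kips.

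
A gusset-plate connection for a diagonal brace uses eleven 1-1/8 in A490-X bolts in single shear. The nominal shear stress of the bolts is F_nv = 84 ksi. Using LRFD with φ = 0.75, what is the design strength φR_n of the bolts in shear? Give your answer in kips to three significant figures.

689 kips

A_b = π × 1.125² / 4 = 0.994 in².
R_n = F_nv · A_b · n · n_s = 84 × 0.994 × 11 × 1 = 918.5 kips.
Design strength φR_n = 0.75 × 918.5 = 689 kips.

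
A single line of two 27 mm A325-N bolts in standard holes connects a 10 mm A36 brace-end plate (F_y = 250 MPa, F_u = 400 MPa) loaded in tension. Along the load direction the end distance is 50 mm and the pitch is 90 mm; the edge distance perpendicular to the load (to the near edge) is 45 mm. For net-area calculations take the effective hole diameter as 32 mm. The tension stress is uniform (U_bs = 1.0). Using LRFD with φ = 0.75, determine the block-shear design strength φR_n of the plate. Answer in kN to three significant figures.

244 kN

Shear plane L_v = 50 + 1·90 = 140 mm; A_gv = 140 × 10 = 1400 mm².
A_nv = (140 − 1.5·32) × 10 = 920 mm².
A_nt = (45 − 0.5·32) × 10 = 290 mm².
0.6 F_u A_nv = 220.8 kN; 0.6 F_y A_gv = 210 kN → shear yielding governs the shear term.
R_n = 210 + 1.0 × 400 × 290 / 1000 = 326 kN.
Design strength φR_n = 0.75 × 326 = 244 kN.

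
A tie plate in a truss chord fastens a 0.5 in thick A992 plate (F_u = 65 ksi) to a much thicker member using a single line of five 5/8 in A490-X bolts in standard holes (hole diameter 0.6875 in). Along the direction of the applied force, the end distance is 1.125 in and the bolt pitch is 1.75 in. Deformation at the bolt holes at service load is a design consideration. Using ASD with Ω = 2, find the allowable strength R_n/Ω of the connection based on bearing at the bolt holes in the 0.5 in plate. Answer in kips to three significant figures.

Per bolt r_n = 1.2 l_c t F_u ≤ 2.4 d t F_u; upper limit = 2.4 × 0.625 × 0.5 × 65 = 48.75 kips.
Edge bolt: l_c = 1.125 − 0.6875/2 = 0.7812 in → 1.2 × 0.7812 × 0.5 × 65 = 30.47 → r_n = 30.47 kips.
Interior bolts: l_c = 1.75 − 0.6875 = 1.062 in → 1.2 × 1.062 × 0.5 × 65 = 41.44 → r_n = 41.44 kips.
R_n = 1 × 30.47 + 4 × 41.44 = 196.2 kips.
Allowable strength R_n/Ω = 196.2 / 2 = 98.1 kips.

98.1 kips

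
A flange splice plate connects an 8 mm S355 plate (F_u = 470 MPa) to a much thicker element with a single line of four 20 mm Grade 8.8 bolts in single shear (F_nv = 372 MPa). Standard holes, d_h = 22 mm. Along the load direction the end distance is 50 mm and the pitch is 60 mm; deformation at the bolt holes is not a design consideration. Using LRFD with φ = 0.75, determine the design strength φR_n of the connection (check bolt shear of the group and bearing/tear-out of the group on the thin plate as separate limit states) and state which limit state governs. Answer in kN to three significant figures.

351 kN (bolt shear governs)

Bolt shear: A_b = π·20²/4 = 314.2 mm²; R_n = 372 × 314.2 × 4 × 1 / 1000 = 467.5 kN → 0.75 × 467.5 = 351 kN.
Bearing (1.5 l_c t F_u ≤ 3.0 d t F_u): upper limit = 3.0·20·8·470 / 1000 = 225.6 kN.
  Edge l_c = 50 − 22/2 = 39 → r_n = 220 kN; interior l_c = 60 − 22 = 38 → r_n = 214.3 kN.
  R_n,bearing = 1·220 + 3·214.3 = 862.9 kN → 0.75 × 862.9 = 647 kN.
Bolt shear governs: 351 kN.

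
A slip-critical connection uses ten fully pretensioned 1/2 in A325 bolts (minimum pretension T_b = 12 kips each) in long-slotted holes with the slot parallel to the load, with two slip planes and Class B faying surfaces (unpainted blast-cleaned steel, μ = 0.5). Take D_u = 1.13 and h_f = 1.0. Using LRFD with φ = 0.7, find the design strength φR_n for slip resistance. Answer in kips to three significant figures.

R_n = μ · D_u · h_f · T_b · n_s · n_b = 0.5 × 1.13 × 1.0 × 12 × 2 × 10 = 135.6 kips.
Design strength φR_n = 0.7 × 135.6 = 94.9 kips.

94.9 kips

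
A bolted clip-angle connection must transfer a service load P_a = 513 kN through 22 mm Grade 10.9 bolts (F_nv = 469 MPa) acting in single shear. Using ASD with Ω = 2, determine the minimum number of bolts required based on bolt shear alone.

6 bolts

A_b = π·22²/4 = 380.1 mm².
Per-bolt allowable strength R_n/Ω = 469 × 380.1 × 1 / 1000 / 2 = 89.14 kN.
n ≥ 513 / 89.14 = 5.755 → use 6 bolts.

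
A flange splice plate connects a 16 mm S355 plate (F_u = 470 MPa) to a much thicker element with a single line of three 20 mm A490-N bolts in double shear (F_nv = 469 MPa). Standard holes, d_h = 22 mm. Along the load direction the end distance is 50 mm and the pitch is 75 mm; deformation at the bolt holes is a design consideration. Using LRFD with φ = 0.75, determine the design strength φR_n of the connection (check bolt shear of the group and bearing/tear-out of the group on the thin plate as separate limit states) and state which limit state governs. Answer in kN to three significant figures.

Bolt shear: A_b = π·20²/4 = 314.2 mm²; R_n = 469 × 314.2 × 3 × 2 / 1000 = 884 kN → 0.75 × 884 = 663 kN.
Bearing (1.2 l_c t F_u ≤ 2.4 d t F_u): upper limit = 2.4·20·16·470 / 1000 = 361 kN.
  Edge l_c = 50 − 22/2 = 39 → r_n = 351.9 kN; interior l_c = 75 − 22 = 53 → r_n = 361 kN.
  R_n,bearing = 1·351.9 + 2·361 = 1074 kN → 0.75 × 1074 = 805 kN.
Bolt shear governs: 663 kN.

663 kN (bolt shear governs)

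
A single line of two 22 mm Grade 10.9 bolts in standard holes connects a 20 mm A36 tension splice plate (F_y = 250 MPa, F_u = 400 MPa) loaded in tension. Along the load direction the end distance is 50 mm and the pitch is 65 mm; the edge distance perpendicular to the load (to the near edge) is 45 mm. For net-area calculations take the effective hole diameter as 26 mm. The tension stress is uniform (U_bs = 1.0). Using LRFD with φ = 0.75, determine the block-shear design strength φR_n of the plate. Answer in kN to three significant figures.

Shear plane L_v = 50 + 1·65 = 115 mm; A_gv = 115 × 20 = 2300 mm².
A_nv = (115 − 1.5·26) × 20 = 1520 mm².
A_nt = (45 − 0.5·26) × 20 = 640 mm².
0.6 F_u A_nv = 364.8 kN; 0.6 F_y A_gv = 345 kN → shear yielding governs the shear term.
R_n = 345 + 1.0 × 400 × 640 / 1000 = 601 kN.
Design strength φR_n = 0.75 × 601 = 451 kN.

451 kN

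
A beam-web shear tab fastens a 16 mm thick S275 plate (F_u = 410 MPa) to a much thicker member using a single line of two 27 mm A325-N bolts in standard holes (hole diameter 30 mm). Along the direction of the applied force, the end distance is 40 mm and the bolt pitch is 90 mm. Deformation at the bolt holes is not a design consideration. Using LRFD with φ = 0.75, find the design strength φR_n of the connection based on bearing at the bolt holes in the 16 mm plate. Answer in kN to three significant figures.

583 kN

Per bolt r_n = 1.5 l_c t F_u ≤ 3.0 d t F_u; upper limit = 3.0 × 27 × 16 × 410 / 1000 = 531.4 kN.
Edge bolt: l_c = 40 − 30/2 = 25 mm → 1.5 × 25 × 16 × 410 / 1000 = 246 → r_n = 246 kN.
Interior bolts: l_c = 90 − 30 = 60 mm → 1.5 × 60 × 16 × 410 / 1000 = 590.4 → r_n = 531.4 kN.
R_n = 1 × 246 + 1 × 531.4 = 777.4 kN.
Design strength φR_n = 0.75 × 777.4 = 583 kN.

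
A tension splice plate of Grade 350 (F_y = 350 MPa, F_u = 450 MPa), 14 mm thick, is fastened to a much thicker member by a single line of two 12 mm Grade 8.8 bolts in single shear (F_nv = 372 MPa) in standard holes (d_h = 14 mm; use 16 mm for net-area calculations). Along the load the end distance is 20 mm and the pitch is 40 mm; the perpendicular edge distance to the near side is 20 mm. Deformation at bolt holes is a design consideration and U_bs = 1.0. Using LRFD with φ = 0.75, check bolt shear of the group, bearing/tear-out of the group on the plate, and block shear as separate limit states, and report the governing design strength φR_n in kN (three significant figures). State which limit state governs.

63.1 kN (bolt shear governs)

Bolt shear: A_b = π·12²/4 = 113.1 mm²; R_n = 372 × 113.1 × 2 × 1 / 1000 = 84.14 kN → 0.75 × 84.14 = 63.1 kN.
Bearing: edge l_c = 13, r_n = 98.28 kN; interior l_c = 26, r_n = 181.4 kN; R_n = 98.28 + 1·181.4 = 279.7 kN → 210 kN.
Block shear: A_gv = 840, A_nv = 504, A_nt = 168 mm²; R_n = min(0.6F_uA_nv, 0.6F_yA_gv) + U_bs·F_u·A_nt = 211.7 kN → 159 kN.
Bolt shear governs: 63.1 kN.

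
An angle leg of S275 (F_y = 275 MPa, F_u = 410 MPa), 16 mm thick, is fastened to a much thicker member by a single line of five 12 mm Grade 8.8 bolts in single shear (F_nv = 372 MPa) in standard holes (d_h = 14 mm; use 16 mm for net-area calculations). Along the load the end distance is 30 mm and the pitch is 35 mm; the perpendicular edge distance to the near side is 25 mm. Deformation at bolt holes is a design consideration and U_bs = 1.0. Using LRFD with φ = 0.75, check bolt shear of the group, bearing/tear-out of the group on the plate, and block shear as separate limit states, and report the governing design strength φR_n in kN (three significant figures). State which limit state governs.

158 kN (bolt shear governs)

Bolt shear: A_b = π·12²/4 = 113.1 mm²; R_n = 372 × 113.1 × 5 × 1 / 1000 = 210.4 kN → 0.75 × 210.4 = 158 kN.
Bearing: edge l_c = 23, r_n = 181.1 kN; interior l_c = 21, r_n = 165.3 kN; R_n = 181.1 + 4·165.3 = 842.3 kN → 632 kN.
Block shear: A_gv = 2720, A_nv = 1568, A_nt = 272 mm²; R_n = min(0.6F_uA_nv, 0.6F_yA_gv) + U_bs·F_u·A_nt = 497.2 kN → 373 kN.
Bolt shear governs: 158 kN.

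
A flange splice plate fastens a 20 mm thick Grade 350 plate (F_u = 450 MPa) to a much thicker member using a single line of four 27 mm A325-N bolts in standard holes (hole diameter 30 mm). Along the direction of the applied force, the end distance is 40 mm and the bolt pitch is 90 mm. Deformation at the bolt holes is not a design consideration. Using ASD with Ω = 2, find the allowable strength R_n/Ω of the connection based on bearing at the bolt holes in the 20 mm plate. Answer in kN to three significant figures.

1260 kN

Per bolt r_n = 1.5 l_c t F_u ≤ 3.0 d t F_u; upper limit = 3.0 × 27 × 20 × 450 / 1000 = 729 kN.
Edge bolt: l_c = 40 − 30/2 = 25 mm → 1.5 × 25 × 20 × 450 / 1000 = 337.5 → r_n = 337.5 kN.
Interior bolts: l_c = 90 − 30 = 60 mm → 1.5 × 60 × 20 × 450 / 1000 = 810 → r_n = 729 kN.
R_n = 1 × 337.5 + 3 × 729 = 2524 kN.
Allowable strength R_n/Ω = 2524 / 2 = 1260 kN.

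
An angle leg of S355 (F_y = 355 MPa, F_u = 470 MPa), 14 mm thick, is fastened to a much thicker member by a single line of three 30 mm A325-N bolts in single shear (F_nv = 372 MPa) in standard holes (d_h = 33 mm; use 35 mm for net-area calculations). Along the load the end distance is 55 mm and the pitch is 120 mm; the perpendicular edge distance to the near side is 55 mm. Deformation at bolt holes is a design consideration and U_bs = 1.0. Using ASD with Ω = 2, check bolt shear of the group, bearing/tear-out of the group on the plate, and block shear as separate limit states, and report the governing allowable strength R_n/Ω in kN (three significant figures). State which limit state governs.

394 kN (bolt shear governs)

Bolt shear: A_b = π·30²/4 = 706.9 mm²; R_n = 372 × 706.9 × 3 × 1 / 1000 = 788.9 kN → 788.9 / 2 = 394 kN.
Bearing: edge l_c = 38.5, r_n = 304 kN; interior l_c = 87, r_n = 473.8 kN; R_n = 304 + 2·473.8 = 1252 kN → 626 kN.
Block shear: A_gv = 4130, A_nv = 2905, A_nt = 525 mm²; R_n = min(0.6F_uA_nv, 0.6F_yA_gv) + U_bs·F_u·A_nt = 1066 kN → 533 kN.
Bolt shear governs: 394 kN.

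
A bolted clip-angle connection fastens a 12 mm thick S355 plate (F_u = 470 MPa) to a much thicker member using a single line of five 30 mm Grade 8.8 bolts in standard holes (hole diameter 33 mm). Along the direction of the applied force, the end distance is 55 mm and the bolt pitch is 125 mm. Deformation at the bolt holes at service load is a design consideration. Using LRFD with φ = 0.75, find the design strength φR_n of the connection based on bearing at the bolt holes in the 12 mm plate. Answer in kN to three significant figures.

Per bolt r_n = 1.2 l_c t F_u ≤ 2.4 d t F_u; upper limit = 2.4 × 30 × 12 × 470 / 1000 = 406.1 kN.
Edge bolt: l_c = 55 − 33/2 = 38.5 mm → 1.2 × 38.5 × 12 × 470 / 1000 = 260.6 → r_n = 260.6 kN.
Interior bolts: l_c = 125 − 33 = 92 mm → 1.2 × 92 × 12 × 470 / 1000 = 622.7 → r_n = 406.1 kN.
R_n = 1 × 260.6 + 4 × 406.1 = 1885 kN.
Design strength φR_n = 0.75 × 1885 = 1410 kN.

1410 kN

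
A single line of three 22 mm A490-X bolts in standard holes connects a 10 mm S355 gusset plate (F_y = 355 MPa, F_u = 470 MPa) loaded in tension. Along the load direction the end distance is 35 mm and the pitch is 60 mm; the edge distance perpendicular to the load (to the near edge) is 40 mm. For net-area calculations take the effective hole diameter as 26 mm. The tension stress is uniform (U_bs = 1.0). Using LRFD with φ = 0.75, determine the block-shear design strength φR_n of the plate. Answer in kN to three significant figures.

Shear plane L_v = 35 + 2·60 = 155 mm; A_gv = 155 × 10 = 1550 mm².
A_nv = (155 − 2.5·26) × 10 = 900 mm².
A_nt = (40 − 0.5·26) × 10 = 270 mm².
0.6 F_u A_nv = 253.8 kN; 0.6 F_y A_gv = 330.2 kN → shear rupture governs the shear term.
R_n = 253.8 + 1.0 × 470 × 270 / 1000 = 380.7 kN.
Design strength φR_n = 0.75 × 380.7 = 286 kN.

286 kN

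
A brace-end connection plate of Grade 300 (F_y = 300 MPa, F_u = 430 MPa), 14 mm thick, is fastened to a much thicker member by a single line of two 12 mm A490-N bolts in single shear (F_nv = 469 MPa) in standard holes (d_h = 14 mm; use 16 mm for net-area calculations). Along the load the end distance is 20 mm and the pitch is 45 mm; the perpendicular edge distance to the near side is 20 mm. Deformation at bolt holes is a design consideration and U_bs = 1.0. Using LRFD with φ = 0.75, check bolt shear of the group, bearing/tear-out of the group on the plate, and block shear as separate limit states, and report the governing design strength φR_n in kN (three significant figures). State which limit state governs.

Bolt shear: A_b = π·12²/4 = 113.1 mm²; R_n = 469 × 113.1 × 2 × 1 / 1000 = 106.1 kN → 0.75 × 106.1 = 79.6 kN.
Bearing: edge l_c = 13, r_n = 93.91 kN; interior l_c = 31, r_n = 173.4 kN; R_n = 93.91 + 1·173.4 = 267.3 kN → 200 kN.
Block shear: A_gv = 910, A_nv = 574, A_nt = 168 mm²; R_n = min(0.6F_uA_nv, 0.6F_yA_gv) + U_bs·F_u·A_nt = 220.3 kN → 165 kN.
Bolt shear governs: 79.6 kN.

79.6 kN (bolt shear governs)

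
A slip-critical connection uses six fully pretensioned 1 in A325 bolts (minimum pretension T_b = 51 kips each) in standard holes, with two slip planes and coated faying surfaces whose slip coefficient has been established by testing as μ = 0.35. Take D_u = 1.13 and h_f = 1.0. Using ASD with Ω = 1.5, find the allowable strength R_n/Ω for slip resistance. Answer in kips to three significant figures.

R_n = μ · D_u · h_f · T_b · n_s · n_b = 0.35 × 1.13 × 1.0 × 51 × 2 × 6 = 242 kips.
Allowable strength R_n/Ω = 242 / 1.5 = 161 kips.

161 kips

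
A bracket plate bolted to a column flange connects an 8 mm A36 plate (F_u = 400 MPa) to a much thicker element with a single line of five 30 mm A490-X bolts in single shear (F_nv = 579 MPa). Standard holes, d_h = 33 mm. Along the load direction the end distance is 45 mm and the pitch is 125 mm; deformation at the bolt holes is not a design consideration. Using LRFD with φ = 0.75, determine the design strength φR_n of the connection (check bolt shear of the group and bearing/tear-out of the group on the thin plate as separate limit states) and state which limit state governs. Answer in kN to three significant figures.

967 kN (bearing governs)

Bolt shear: A_b = π·30²/4 = 706.9 mm²; R_n = 579 × 706.9 × 5 × 1 / 1000 = 2046 kN → 0.75 × 2046 = 1530 kN.
Bearing (1.5 l_c t F_u ≤ 3.0 d t F_u): upper limit = 3.0·30·8·400 / 1000 = 288 kN.
  Edge l_c = 45 − 33/2 = 28.5 → r_n = 136.8 kN; interior l_c = 125 − 33 = 92 → r_n = 288 kN.
  R_n,bearing = 1·136.8 + 4·288 = 1289 kN → 0.75 × 1289 = 967 kN.
Bearing governs: 967 kN.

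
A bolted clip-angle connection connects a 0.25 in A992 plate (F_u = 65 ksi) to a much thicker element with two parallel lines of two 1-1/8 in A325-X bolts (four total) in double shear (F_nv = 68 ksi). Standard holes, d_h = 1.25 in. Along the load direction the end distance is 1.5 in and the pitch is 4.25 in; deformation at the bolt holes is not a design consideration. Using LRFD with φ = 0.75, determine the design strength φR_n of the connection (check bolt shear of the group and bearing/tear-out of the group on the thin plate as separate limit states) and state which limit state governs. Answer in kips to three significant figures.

Bolt shear: A_b = π·1.125²/4 = 0.994 in²; R_n = 68 × 0.994 × 4 × 2 = 540.7 kips → 0.75 × 540.7 = 406 kips.
Bearing (1.5 l_c t F_u ≤ 3.0 d t F_u): upper limit = 3.0·1.125·0.25·65 = 54.84 kips.
  Edge l_c = 1.5 − 1.25/2 = 0.875 → r_n = 21.33 kips; interior l_c = 4.25 − 1.25 = 3 → r_n = 54.84 kips.
  R_n,bearing = 2·21.33 + 2·54.84 = 152.3 kips → 0.75 × 152.3 = 114 kips.
Bearing governs: 114 kips.

114 kips (bearing governs)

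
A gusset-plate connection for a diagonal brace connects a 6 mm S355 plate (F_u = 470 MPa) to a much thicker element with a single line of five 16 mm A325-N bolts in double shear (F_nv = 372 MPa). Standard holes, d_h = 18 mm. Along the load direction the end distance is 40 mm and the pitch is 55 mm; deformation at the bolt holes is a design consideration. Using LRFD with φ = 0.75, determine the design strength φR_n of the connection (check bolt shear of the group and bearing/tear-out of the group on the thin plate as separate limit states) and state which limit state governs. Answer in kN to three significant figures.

Bolt shear: A_b = π·16²/4 = 201.1 mm²; R_n = 372 × 201.1 × 5 × 2 / 1000 = 748 kN → 0.75 × 748 = 561 kN.
Bearing (1.2 l_c t F_u ≤ 2.4 d t F_u): upper limit = 2.4·16·6·470 / 1000 = 108.3 kN.
  Edge l_c = 40 − 18/2 = 31 → r_n = 104.9 kN; interior l_c = 55 − 18 = 37 → r_n = 108.3 kN.
  R_n,bearing = 1·104.9 + 4·108.3 = 538.1 kN → 0.75 × 538.1 = 404 kN.
Bearing governs: 404 kN.

404 kN (bearing governs)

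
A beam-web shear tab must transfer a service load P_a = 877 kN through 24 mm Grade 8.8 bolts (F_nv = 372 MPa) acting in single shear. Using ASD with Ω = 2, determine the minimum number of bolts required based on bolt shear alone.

A_b = π·24²/4 = 452.4 mm².
Per-bolt allowable strength R_n/Ω = 372 × 452.4 × 1 / 1000 / 2 = 84.14 kN.
n ≥ 877 / 84.14 = 10.42 → use 11 bolts.

11 bolts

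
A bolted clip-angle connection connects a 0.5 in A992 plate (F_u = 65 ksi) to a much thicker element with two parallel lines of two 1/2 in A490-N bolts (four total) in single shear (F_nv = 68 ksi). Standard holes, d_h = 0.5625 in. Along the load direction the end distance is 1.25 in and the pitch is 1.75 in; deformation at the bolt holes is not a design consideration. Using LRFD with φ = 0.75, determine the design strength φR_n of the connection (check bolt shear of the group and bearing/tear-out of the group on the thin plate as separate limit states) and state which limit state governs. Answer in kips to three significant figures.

40.1 kips (bolt shear governs)

Bolt shear: A_b = π·0.5²/4 = 0.1963 in²; R_n = 68 × 0.1963 × 4 × 1 = 53.41 kips → 0.75 × 53.41 = 40.1 kips.
Bearing (1.5 l_c t F_u ≤ 3.0 d t F_u): upper limit = 3.0·0.5·0.5·65 = 48.75 kips.
  Edge l_c = 1.25 − 0.5625/2 = 0.9688 → r_n = 47.23 kips; interior l_c = 1.75 − 0.5625 = 1.188 → r_n = 48.75 kips.
  R_n,bearing = 2·47.23 + 2·48.75 = 192 kips → 0.75 × 192 = 144 kips.
Bolt shear governs: 40.1 kips.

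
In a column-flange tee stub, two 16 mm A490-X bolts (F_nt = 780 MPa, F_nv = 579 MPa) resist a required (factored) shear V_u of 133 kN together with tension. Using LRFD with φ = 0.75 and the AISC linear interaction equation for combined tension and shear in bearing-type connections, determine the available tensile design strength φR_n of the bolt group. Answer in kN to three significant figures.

A_b = π·16²/4 = 201.1 mm²; f_rv = 133 × 1000 / (2 × 201.1) = 330.7 MPa.
F'_nt = 1.3 F_nt − (F_nt / φF_nv) f_rv = 1.3·780 − (780/(0.75·579))·330.7 = 419.9 MPa, capped at F_nt → F'_nt = 419.9 MPa.
R_n = F'_nt · A_b · n = 419.9 × 201.1 × 2 / 1000 = 168.9 kN.
Design strength φR_n = 0.75 × 168.9 = 127 kN.

127 kN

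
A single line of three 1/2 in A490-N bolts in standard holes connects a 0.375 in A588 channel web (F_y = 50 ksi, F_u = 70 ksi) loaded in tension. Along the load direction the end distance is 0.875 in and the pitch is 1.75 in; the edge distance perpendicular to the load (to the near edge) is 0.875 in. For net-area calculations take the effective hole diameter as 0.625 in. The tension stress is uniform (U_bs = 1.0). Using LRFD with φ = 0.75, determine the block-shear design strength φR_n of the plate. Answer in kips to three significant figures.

44.3 kips

Shear plane L_v = 0.875 + 2·1.75 = 4.375 in; A_gv = 4.375 × 0.375 = 1.641 in².
A_nv = (4.375 − 2.5·0.625) × 0.375 = 1.055 in².
A_nt = (0.875 − 0.5·0.625) × 0.375 = 0.2109 in².
0.6 F_u A_nv = 44.3 kips; 0.6 F_y A_gv = 49.22 kips → shear rupture governs the shear term.
R_n = 44.3 + 1.0 × 70 × 0.2109 = 59.06 kips.
Design strength φR_n = 0.75 × 59.06 = 44.3 kips.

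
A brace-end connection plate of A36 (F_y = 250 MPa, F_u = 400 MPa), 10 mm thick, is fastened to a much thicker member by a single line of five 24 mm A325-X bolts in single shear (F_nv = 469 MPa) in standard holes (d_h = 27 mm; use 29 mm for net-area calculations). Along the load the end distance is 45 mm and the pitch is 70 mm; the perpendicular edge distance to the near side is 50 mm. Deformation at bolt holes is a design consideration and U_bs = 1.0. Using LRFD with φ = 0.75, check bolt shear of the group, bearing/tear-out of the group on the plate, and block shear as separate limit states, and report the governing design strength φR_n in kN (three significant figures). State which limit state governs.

Bolt shear: A_b = π·24²/4 = 452.4 mm²; R_n = 469 × 452.4 × 5 × 1 / 1000 = 1061 kN → 0.75 × 1061 = 796 kN.
Bearing: edge l_c = 31.5, r_n = 151.2 kN; interior l_c = 43, r_n = 206.4 kN; R_n = 151.2 + 4·206.4 = 976.8 kN → 733 kN.
Block shear: A_gv = 3250, A_nv = 1945, A_nt = 355 mm²; R_n = min(0.6F_uA_nv, 0.6F_yA_gv) + U_bs·F_u·A_nt = 608.8 kN → 457 kN.
Block shear governs: 457 kN.

457 kN (block shear governs)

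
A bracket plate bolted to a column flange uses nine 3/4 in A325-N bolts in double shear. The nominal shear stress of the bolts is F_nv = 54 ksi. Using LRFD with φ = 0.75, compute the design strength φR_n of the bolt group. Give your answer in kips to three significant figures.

322 kips

A_b = π × 0.75² / 4 = 0.4418 in².
R_n = F_nv · A_b · n · n_s = 54 × 0.4418 × 9 × 2 = 429.4 kips.
Design strength φR_n = 0.75 × 429.4 = 322 kips.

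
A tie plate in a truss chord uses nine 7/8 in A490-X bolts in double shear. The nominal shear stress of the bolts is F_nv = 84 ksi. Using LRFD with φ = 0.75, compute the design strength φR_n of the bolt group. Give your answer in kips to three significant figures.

A_b = π × 0.875² / 4 = 0.6013 in².
R_n = F_nv · A_b · n · n_s = 84 × 0.6013 × 9 × 2 = 909.2 kips.
Design strength φR_n = 0.75 × 909.2 = 682 kips.

682 kips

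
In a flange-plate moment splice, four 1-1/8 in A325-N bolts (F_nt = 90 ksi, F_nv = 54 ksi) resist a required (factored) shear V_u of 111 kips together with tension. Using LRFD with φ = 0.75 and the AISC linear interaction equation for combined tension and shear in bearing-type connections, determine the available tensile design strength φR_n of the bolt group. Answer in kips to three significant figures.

A_b = π·1.125²/4 = 0.994 in²; f_rv = 111 / (4 × 0.994) = 27.92 ksi.
F'_nt = 1.3 F_nt − (F_nt / φF_nv) f_rv = 1.3·90 − (90/(0.75·54))·27.92 = 54.96 ksi, capped at F_nt → F'_nt = 54.96 ksi.
R_n = F'_nt · A_b · n = 54.96 × 0.994 × 4 = 218.5 kips.
Design strength φR_n = 0.75 × 218.5 = 164 kips.

164 kips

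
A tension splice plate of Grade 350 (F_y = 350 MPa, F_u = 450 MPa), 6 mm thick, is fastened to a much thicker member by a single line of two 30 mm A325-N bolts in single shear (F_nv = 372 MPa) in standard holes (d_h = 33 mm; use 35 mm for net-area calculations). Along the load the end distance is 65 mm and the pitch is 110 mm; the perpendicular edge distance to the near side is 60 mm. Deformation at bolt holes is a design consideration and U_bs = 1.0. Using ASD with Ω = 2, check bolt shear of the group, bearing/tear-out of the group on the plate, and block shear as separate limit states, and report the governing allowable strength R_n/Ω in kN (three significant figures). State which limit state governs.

Bolt shear: A_b = π·30²/4 = 706.9 mm²; R_n = 372 × 706.9 × 2 × 1 / 1000 = 525.9 kN → 525.9 / 2 = 263 kN.
Bearing: edge l_c = 48.5, r_n = 157.1 kN; interior l_c = 77, r_n = 194.4 kN; R_n = 157.1 + 1·194.4 = 351.5 kN → 176 kN.
Block shear: A_gv = 1050, A_nv = 735, A_nt = 255 mm²; R_n = min(0.6F_uA_nv, 0.6F_yA_gv) + U_bs·F_u·A_nt = 313.2 kN → 157 kN.
Block shear governs: 157 kN.

157 kN (block shear governs)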